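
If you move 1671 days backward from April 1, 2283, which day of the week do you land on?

Apr 1, 2283 is a Sunday.
1671 mod 7 = 5, so 1671 days before a Sunday is Sunday − 5 = Tuesday.

Tuesday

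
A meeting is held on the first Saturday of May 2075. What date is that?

May 1, 2075 is a Wednesday.
The first Saturday is therefore May 4 (3 days later).

May 4, 2075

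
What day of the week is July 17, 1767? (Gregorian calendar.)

Friday

Doomsday rule: the anchor day for the 1700s is Sunday. For year 67: 67÷12 = 5 r 7, and 7÷4 = 1, so 5+7+1 = 13.
Sunday + 13 ≡ Saturday — that's 1767's doomsday.
In July the doomsday date is Jul 11.
Jul 17 is 6 days after Jul 11; 6 mod 7 = 6, so Saturday + 6 = Friday.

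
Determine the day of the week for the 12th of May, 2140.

Doomsday rule: the anchor day for the 2100s is Sunday. For year 40: 40÷12 = 3 r 4, and 4÷4 = 1, so 3+4+1 = 8.
Sunday + 8 ≡ Monday — that's 2140's doomsday.
In May the doomsday date is May 9.
May 12 is 3 days after May 9; 3 mod 7 = 3, so Monday + 3 = Thursday.

Thursday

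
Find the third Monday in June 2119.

June 19, 2119

June 1, 2119 is a Thursday.
The first Monday is therefore June 5 (4 days later).
The third Monday is 5 + 2×7 = June 19.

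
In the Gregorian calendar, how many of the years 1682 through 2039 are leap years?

86

Multiples of 4 in [1682,2039]: 89.
Of those, multiples of 100: 4 (not leap unless ÷400).
Multiples of 400: 1.
Leap years = 89 − 4 + 1 = 86.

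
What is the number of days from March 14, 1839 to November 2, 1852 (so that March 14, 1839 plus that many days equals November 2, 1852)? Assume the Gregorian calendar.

Mar 14, 1839 → Mar 14, 1840: 366 days (Feb 29, 1840 is in that span).
Mar 14, 1840 → Mar 14, 1841: 365 days.
Mar 14, 1841 → Mar 14, 1842: 365 days.
Mar 14, 1842 → Mar 14, 1843: 365 days.
Mar 14, 1843 → Mar 14, 1844: 366 days (Feb 29, 1844 is in that span).
Mar 14, 1844 → Mar 14, 1845: 365 days.
Mar 14, 1845 → Mar 14, 1846: 365 days.
Mar 14, 1846 → Mar 14, 1847: 365 days.
Mar 14, 1847 → Mar 14, 1848: 366 days (Feb 29, 1848 is in that span).
Mar 14, 1848 → Mar 14, 1849: 365 days.
Mar 14, 1849 → Mar 14, 1850: 365 days.
Mar 14, 1850 → Mar 14, 1851: 365 days.
Mar 14, 1851 → Mar 14, 1852: 366 days (Feb 29, 1852 is in that span).
Mar 14, 1852 → Apr 14, 1852: 31 days (March has 31).
Apr 14, 1852 → May 14, 1852: 30 days (April has 30).
May 14, 1852 → Jun 14, 1852: 31 days (May has 31).
Jun 14, 1852 → Jul 14, 1852: 30 days (June has 30).
Jul 14, 1852 → Aug 14, 1852: 31 days (July has 31).
Aug 14, 1852 → Sep 14, 1852: 31 days (August has 31).
Sep 14, 1852 → Oct 14, 1852: 30 days (September has 30).
Oct 14, 1852 → Nov 2, 1852: 19 days.
Total: 4982 days.

4982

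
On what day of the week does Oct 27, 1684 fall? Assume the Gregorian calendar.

Friday

Doomsday rule: the anchor day for the 1600s is Tuesday. For year 84: 84÷12 = 7 r 0, and 0÷4 = 0, so 7+0+0 = 7.
Tuesday + 7 ≡ Tuesday — that's 1684's doomsday.
In October the doomsday date is Oct 10.
Oct 27 is 17 days after Oct 10; 17 mod 7 = 3, so Tuesday + 3 = Friday.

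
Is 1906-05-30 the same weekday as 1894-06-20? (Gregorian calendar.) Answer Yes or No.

From Jun 20, 1894 to May 30, 1906 is 4361 days.
4361 mod 7 = 0, so they are the same weekday.
(Jun 20, 1894 is a Wednesday; May 30, 1906 is a Wednesday.)

Yes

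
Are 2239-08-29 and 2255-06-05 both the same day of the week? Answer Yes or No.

From Aug 29, 2239 to Jun 5, 2255 is 5759 days.
5759 mod 7 = 5, so they are different weekdays.
(Aug 29, 2239 is a Thursday; Jun 5, 2255 is a Tuesday.)

No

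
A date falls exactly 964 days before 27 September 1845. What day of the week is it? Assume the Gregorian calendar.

Monday

Sep 27, 1845 is a Saturday.
964 mod 7 = 5, so 964 days before a Saturday is Saturday − 5 = Monday.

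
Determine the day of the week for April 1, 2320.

Thursday

Doomsday rule: the anchor day for the 2300s is Wednesday. For year 20: 20÷12 = 1 r 8, and 8÷4 = 2, so 1+8+2 = 11.
Wednesday + 11 ≡ Sunday — that's 2320's doomsday.
In April the doomsday date is Apr 4.
Apr 1 is 3 days before Apr 4; 3 mod 7 = 3, so Sunday − 3 = Thursday.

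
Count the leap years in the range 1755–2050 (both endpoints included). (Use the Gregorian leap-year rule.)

Multiples of 4 in [1755,2050]: 74.
Of those, multiples of 100: 3 (not leap unless ÷400).
Multiples of 400: 1.
Leap years = 74 − 3 + 1 = 72.

72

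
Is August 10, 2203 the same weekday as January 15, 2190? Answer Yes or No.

No

From Jan 15, 2190 to Aug 10, 2203 is 4954 days.
4954 mod 7 = 5, so they are different weekdays.
(Jan 15, 2190 is a Friday; Aug 10, 2203 is a Wednesday.)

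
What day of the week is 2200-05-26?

Monday

Doomsday rule: the anchor day for the 2200s is Friday. For year 00: 0÷12 = 0 r 0, and 0÷4 = 0, so 0+0+0 = 0.
Friday + 0 ≡ Friday — that's 2200's doomsday.
In May the doomsday date is May 9.
May 26 is 17 days after May 9; 17 mod 7 = 3, so Friday + 3 = Monday.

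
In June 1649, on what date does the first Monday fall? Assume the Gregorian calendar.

June 7, 1649

June 1, 1649 is a Tuesday.
The first Monday is therefore June 7 (6 days later).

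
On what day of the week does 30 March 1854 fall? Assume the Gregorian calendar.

Doomsday rule: the anchor day for the 1800s is Friday. For year 54: 54÷12 = 4 r 6, and 6÷4 = 1, so 4+6+1 = 11.
Friday + 11 ≡ Tuesday — that's 1854's doomsday.
In March the doomsday date is Mar 14.
Mar 30 is 16 days after Mar 14; 16 mod 7 = 2, so Tuesday + 2 = Thursday.

Thursday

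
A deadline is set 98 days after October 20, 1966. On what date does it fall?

January 26, 1967

Oct has 31 days: +12 → Nov 1, 1966 (86 left).
Nov has 30 days: +30 → Dec 1, 1966 (56 left).
Dec has 31 days: +31 → Jan 1, 1967 (25 left).
+25 → Jan 26, 1967.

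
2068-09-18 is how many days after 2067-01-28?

599

Jan 28, 2067 → Jan 28, 2068: 365 days.
Jan 28, 2068 → Feb 28, 2068: 31 days (January has 31).
Feb 28, 2068 → Mar 28, 2068: 29 days (February has 29).
Mar 28, 2068 → Apr 28, 2068: 31 days (March has 31).
Apr 28, 2068 → May 28, 2068: 30 days (April has 30).
May 28, 2068 → Jun 28, 2068: 31 days (May has 31).
Jun 28, 2068 → Jul 28, 2068: 30 days (June has 30).
Jul 28, 2068 → Aug 28, 2068: 31 days (July has 31).
Aug 28, 2068 → Sep 18, 2068: 21 days.
Total: 599 days.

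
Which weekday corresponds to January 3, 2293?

Doomsday rule: the anchor day for the 2200s is Friday. For year 93: 93÷12 = 7 r 9, and 9÷4 = 2, so 7+9+2 = 18.
Friday + 18 ≡ Tuesday — that's 2293's doomsday.
In January the doomsday date is Jan 3 (2293 is not a leap year).
Jan 3 is the doomsday itself: Tuesday.

Tuesday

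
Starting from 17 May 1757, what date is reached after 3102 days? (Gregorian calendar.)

+365 (one year) → May 17, 1758 (2737 left).
+365 (one year) → May 17, 1759 (2372 left).
+366 (one year; includes Feb 29, 1760) → May 17, 1760 (2006 left).
+365 (one year) → May 17, 1761 (1641 left).
+365 (one year) → May 17, 1762 (1276 left).
+365 (one year) → May 17, 1763 (911 left).
+366 (one year; includes Feb 29, 1764) → May 17, 1764 (545 left).
+365 (one year) → May 17, 1765 (180 left).
May has 31 days: +15 → Jun 1, 1765 (165 left).
Jun has 30 days: +30 → Jul 1, 1765 (135 left).
Jul has 31 days: +31 → Aug 1, 1765 (104 left).
Aug has 31 days: +31 → Sep 1, 1765 (73 left).
Sep has 30 days: +30 → Oct 1, 1765 (43 left).
Oct has 31 days: +31 → Nov 1, 1765 (12 left).
+12 → Nov 13, 1765.

November 13, 1765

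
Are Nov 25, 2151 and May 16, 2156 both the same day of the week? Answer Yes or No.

From Nov 25, 2151 to May 16, 2156 is 1634 days.
1634 mod 7 = 3, so they are different weekdays.
(Nov 25, 2151 is a Thursday; May 16, 2156 is a Sunday.)

No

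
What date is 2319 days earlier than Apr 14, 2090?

December 8, 2083

−365 (one year) → Apr 14, 2089 (1954 left).
−365 (one year) → Apr 14, 2088 (1589 left).
−366 (one year; includes Feb 29, 2088) → Apr 14, 2087 (1223 left).
−365 (one year) → Apr 14, 2086 (858 left).
−365 (one year) → Apr 14, 2085 (493 left).
−365 (one year) → Apr 14, 2084 (128 left).
−14 → Mar 31, 2084 (end of Mar, 31 days; 114 left).
−31 → Feb 29, 2084 (end of Feb, 29 days; 83 left).
−29 → Jan 31, 2084 (end of Jan, 31 days; 54 left).
−31 → Dec 31, 2083 (end of Dec, 31 days; 23 left).
−23 → Dec 8, 2083.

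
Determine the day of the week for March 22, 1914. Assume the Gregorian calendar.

Sunday

Doomsday rule: the anchor day for the 1900s is Wednesday. For year 14: 14÷12 = 1 r 2, and 2÷4 = 0, so 1+2+0 = 3.
Wednesday + 3 ≡ Saturday — that's 1914's doomsday.
In March the doomsday date is Mar 14.
Mar 22 is 8 days after Mar 14; 8 mod 7 = 1, so Saturday + 1 = Sunday.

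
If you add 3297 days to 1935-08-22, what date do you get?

August 31, 1944

+366 (one year; includes Feb 29, 1936) → Aug 22, 1936 (2931 left).
+365 (one year) → Aug 22, 1937 (2566 left).
+365 (one year) → Aug 22, 1938 (2201 left).
+365 (one year) → Aug 22, 1939 (1836 left).
+366 (one year; includes Feb 29, 1940) → Aug 22, 1940 (1470 left).
+365 (one year) → Aug 22, 1941 (1105 left).
+365 (one year) → Aug 22, 1942 (740 left).
+365 (one year) → Aug 22, 1943 (375 left).
Aug has 31 days: +10 → Sep 1, 1943 (365 left).
Sep has 30 days: +30 → Oct 1, 1943 (335 left).
Oct has 31 days: +31 → Nov 1, 1943 (304 left).
Nov has 30 days: +30 → Dec 1, 1943 (274 left).
Dec has 31 days: +31 → Jan 1, 1944 (243 left).
Jan has 31 days: +31 → Feb 1, 1944 (212 left).
Feb has 29 days: +29 → Mar 1, 1944 (183 left).
Mar has 31 days: +31 → Apr 1, 1944 (152 left).
Apr has 30 days: +30 → May 1, 1944 (122 left).
May has 31 days: +31 → Jun 1, 1944 (91 left).
Jun has 30 days: +30 → Jul 1, 1944 (61 left).
Jul has 31 days: +31 → Aug 1, 1944 (30 left).
+30 → Aug 31, 1944.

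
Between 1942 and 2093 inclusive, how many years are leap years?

38

Multiples of 4 in [1942,2093]: 38.
Of those, multiples of 100: 1 (not leap unless ÷400).
Multiples of 400: 1.
Leap years = 38 − 1 + 1 = 38.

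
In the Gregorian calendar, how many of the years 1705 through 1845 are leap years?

Multiples of 4 in [1705,1845]: 35.
Of those, multiples of 100: 1 (not leap unless ÷400).
Multiples of 400: 0.
Leap years = 35 − 1 + 0 = 34.

34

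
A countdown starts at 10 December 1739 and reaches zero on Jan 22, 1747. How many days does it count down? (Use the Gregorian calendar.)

Dec 10, 1739 → Dec 10, 1740: 366 days (Feb 29, 1740 is in that span).
Dec 10, 1740 → Dec 10, 1741: 365 days.
Dec 10, 1741 → Dec 10, 1742: 365 days.
Dec 10, 1742 → Dec 10, 1743: 365 days.
Dec 10, 1743 → Dec 10, 1744: 366 days (Feb 29, 1744 is in that span).
Dec 10, 1744 → Dec 10, 1745: 365 days.
Dec 10, 1745 → Dec 10, 1746: 365 days.
Dec 10, 1746 → Jan 10, 1747: 31 days (December has 31).
Jan 10, 1747 → Jan 22, 1747: 12 days.
Total: 2600 days.

2600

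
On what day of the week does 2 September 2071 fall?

Wednesday

Doomsday rule: the anchor day for the 2000s is Tuesday. For year 71: 71÷12 = 5 r 11, and 11÷4 = 2, so 5+11+2 = 18.
Tuesday + 18 ≡ Saturday — that's 2071's doomsday.
In September the doomsday date is Sep 5.
Sep 2 is 3 days before Sep 5; 3 mod 7 = 3, so Saturday − 3 = Wednesday.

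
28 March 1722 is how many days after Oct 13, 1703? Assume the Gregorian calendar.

6741

Oct 13, 1703 → Oct 13, 1704: 366 days (Feb 29, 1704 is in that span).
Oct 13, 1704 → Oct 13, 1705: 365 days.
Oct 13, 1705 → Oct 13, 1706: 365 days.
Oct 13, 1706 → Oct 13, 1707: 365 days.
Oct 13, 1707 → Oct 13, 1708: 366 days (Feb 29, 1708 is in that span).
Oct 13, 1708 → Oct 13, 1709: 365 days.
Oct 13, 1709 → Oct 13, 1710: 365 days.
Oct 13, 1710 → Oct 13, 1711: 365 days.
Oct 13, 1711 → Oct 13, 1712: 366 days (Feb 29, 1712 is in that span).
Oct 13, 1712 → Oct 13, 1713: 365 days.
Oct 13, 1713 → Oct 13, 1714: 365 days.
Oct 13, 1714 → Oct 13, 1715: 365 days.
Oct 13, 1715 → Oct 13, 1716: 366 days (Feb 29, 1716 is in that span).
Oct 13, 1716 → Oct 13, 1717: 365 days.
Oct 13, 1717 → Oct 13, 1718: 365 days.
Oct 13, 1718 → Oct 13, 1719: 365 days.
Oct 13, 1719 → Oct 13, 1720: 366 days (Feb 29, 1720 is in that span).
Oct 13, 1720 → Oct 13, 1721: 365 days.
Oct 13, 1721 → Nov 13, 1721: 31 days (October has 31).
Nov 13, 1721 → Dec 13, 1721: 30 days (November has 30).
Dec 13, 1721 → Jan 13, 1722: 31 days (December has 31).
Jan 13, 1722 → Feb 13, 1722: 31 days (January has 31).
Feb 13, 1722 → Mar 13, 1722: 28 days (February has 28).
Mar 13, 1722 → Mar 28, 1722: 15 days.
Total: 6741 days.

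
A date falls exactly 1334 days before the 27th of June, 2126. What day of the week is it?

Sunday

First find the weekday of Jun 27, 2126. Doomsday rule: the anchor day for the 2100s is Sunday. For year 26: 26÷12 = 2 r 2, and 2÷4 = 0, so 2+2+0 = 4.
Sunday + 4 ≡ Thursday — that's 2126's doomsday.
In June the doomsday date is Jun 6.
Jun 27 is 21 days after Jun 6; 21 mod 7 = 0, so Thursday + 0 = Thursday.
1334 mod 7 = 4, so 1334 days before a Thursday is Thursday − 4 = Sunday.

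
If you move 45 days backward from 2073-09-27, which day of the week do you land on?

Sep 27, 2073 is a Wednesday.
45 mod 7 = 3, so 45 days before a Wednesday is Wednesday − 3 = Sunday.

Sunday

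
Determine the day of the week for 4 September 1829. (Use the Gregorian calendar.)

Friday

January 1, 1829 is a Thursday.
Jan 1, 1829 → Feb 1, 1829: 31 days (January has 31).
Feb 1, 1829 → Mar 1, 1829: 28 days (February has 28).
Mar 1, 1829 → Apr 1, 1829: 31 days (March has 31).
Apr 1, 1829 → May 1, 1829: 30 days (April has 30).
May 1, 1829 → Jun 1, 1829: 31 days (May has 31).
Jun 1, 1829 → Jul 1, 1829: 30 days (June has 30).
Jul 1, 1829 → Aug 1, 1829: 31 days (July has 31).
Aug 1, 1829 → Sep 1, 1829: 31 days (August has 31).
Sep 1, 1829 → Sep 4, 1829: 3 days.
Total: 246 days.
246 mod 7 = 1, so Thursday + 1 = Friday.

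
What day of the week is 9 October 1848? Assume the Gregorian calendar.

Doomsday rule: the anchor day for the 1800s is Friday. For year 48: 48÷12 = 4 r 0, and 0÷4 = 0, so 4+0+0 = 4.
Friday + 4 ≡ Tuesday — that's 1848's doomsday.
In October the doomsday date is Oct 10.
Oct 9 is 1 day before Oct 10; 1 mod 7 = 1, so Tuesday − 1 = Monday.

Monday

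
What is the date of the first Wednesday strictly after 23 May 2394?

May 25, 2394

May 23, 2394 is a Monday.
From Monday to the next Wednesday is 2 days.
May 23, 2394 + 2 = May 25, 2394.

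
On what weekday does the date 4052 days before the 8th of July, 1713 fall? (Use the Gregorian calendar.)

Jul 8, 1713 is a Saturday.
4052 mod 7 = 6, so 4052 days before a Saturday is Saturday − 6 = Sunday.

Sunday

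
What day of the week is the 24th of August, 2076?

January 1, 2076 is a Wednesday.
Jan 1, 2076 → Feb 1, 2076: 31 days (January has 31).
Feb 1, 2076 → Mar 1, 2076: 29 days (February has 29).
Mar 1, 2076 → Apr 1, 2076: 31 days (March has 31).
Apr 1, 2076 → May 1, 2076: 30 days (April has 30).
May 1, 2076 → Jun 1, 2076: 31 days (May has 31).
Jun 1, 2076 → Jul 1, 2076: 30 days (June has 30).
Jul 1, 2076 → Aug 1, 2076: 31 days (July has 31).
Aug 1, 2076 → Aug 24, 2076: 23 days.
Total: 236 days.
236 mod 7 = 5, so Wednesday + 5 = Monday.

Monday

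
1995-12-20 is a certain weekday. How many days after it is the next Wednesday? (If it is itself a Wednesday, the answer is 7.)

Dec 20, 1995 is a Wednesday.
From Wednesday to the next Wednesday is 7 days.

7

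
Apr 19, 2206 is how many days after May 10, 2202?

1440

May 10, 2202 → May 10, 2203: 365 days.
May 10, 2203 → May 10, 2204: 366 days (Feb 29, 2204 is in that span).
May 10, 2204 → May 10, 2205: 365 days.
May 10, 2205 → Jun 10, 2205: 31 days (May has 31).
Jun 10, 2205 → Jul 10, 2205: 30 days (June has 30).
Jul 10, 2205 → Aug 10, 2205: 31 days (July has 31).
Aug 10, 2205 → Sep 10, 2205: 31 days (August has 31).
Sep 10, 2205 → Oct 10, 2205: 30 days (September has 30).
Oct 10, 2205 → Nov 10, 2205: 31 days (October has 31).
Nov 10, 2205 → Dec 10, 2205: 30 days (November has 30).
Dec 10, 2205 → Jan 10, 2206: 31 days (December has 31).
Jan 10, 2206 → Feb 10, 2206: 31 days (January has 31).
Feb 10, 2206 → Mar 10, 2206: 28 days (February has 28).
Mar 10, 2206 → Apr 10, 2206: 31 days (March has 31).
Apr 10, 2206 → Apr 19, 2206: 9 days.
Total: 1440 days.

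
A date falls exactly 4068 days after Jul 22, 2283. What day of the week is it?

Monday

Jul 22, 2283 is a Sunday.
4068 mod 7 = 1, so 4068 days after a Sunday is Sunday + 1 = Monday.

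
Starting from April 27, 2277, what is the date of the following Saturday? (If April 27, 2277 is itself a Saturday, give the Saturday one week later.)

Apr 27, 2277 is a Friday.
From Friday to the next Saturday is 1 day.
Apr 27, 2277 + 1 = Apr 28, 2277.

April 28, 2277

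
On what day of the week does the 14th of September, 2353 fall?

Monday

Doomsday rule: the anchor day for the 2300s is Wednesday. For year 53: 53÷12 = 4 r 5, and 5÷4 = 1, so 4+5+1 = 10.
Wednesday + 10 ≡ Saturday — that's 2353's doomsday.
In September the doomsday date is Sep 5.
Sep 14 is 9 days after Sep 5; 9 mod 7 = 2, so Saturday + 2 = Monday.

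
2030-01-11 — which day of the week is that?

Friday

Doomsday rule: the anchor day for the 2000s is Tuesday. For year 30: 30÷12 = 2 r 6, and 6÷4 = 1, so 2+6+1 = 9.
Tuesday + 9 ≡ Thursday — that's 2030's doomsday.
In January the doomsday date is Jan 3 (2030 is not a leap year).
Jan 11 is 8 days after Jan 3; 8 mod 7 = 1, so Thursday + 1 = Friday.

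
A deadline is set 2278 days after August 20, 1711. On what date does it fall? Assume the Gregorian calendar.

+366 (one year; includes Feb 29, 1712) → Aug 20, 1712 (1912 left).
+365 (one year) → Aug 20, 1713 (1547 left).
+365 (one year) → Aug 20, 1714 (1182 left).
+365 (one year) → Aug 20, 1715 (817 left).
+366 (one year; includes Feb 29, 1716) → Aug 20, 1716 (451 left).
+365 (one year) → Aug 20, 1717 (86 left).
Aug has 31 days: +12 → Sep 1, 1717 (74 left).
Sep has 30 days: +30 → Oct 1, 1717 (44 left).
Oct has 31 days: +31 → Nov 1, 1717 (13 left).
+13 → Nov 14, 1717.

November 14, 1717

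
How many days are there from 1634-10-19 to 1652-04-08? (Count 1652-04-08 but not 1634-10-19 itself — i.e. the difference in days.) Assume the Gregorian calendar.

6381

Oct 19, 1634 → Oct 19, 1635: 365 days.
Oct 19, 1635 → Oct 19, 1636: 366 days (Feb 29, 1636 is in that span).
Oct 19, 1636 → Oct 19, 1637: 365 days.
Oct 19, 1637 → Oct 19, 1638: 365 days.
Oct 19, 1638 → Oct 19, 1639: 365 days.
Oct 19, 1639 → Oct 19, 1640: 366 days (Feb 29, 1640 is in that span).
Oct 19, 1640 → Oct 19, 1641: 365 days.
Oct 19, 1641 → Oct 19, 1642: 365 days.
Oct 19, 1642 → Oct 19, 1643: 365 days.
Oct 19, 1643 → Oct 19, 1644: 366 days (Feb 29, 1644 is in that span).
Oct 19, 1644 → Oct 19, 1645: 365 days.
Oct 19, 1645 → Oct 19, 1646: 365 days.
Oct 19, 1646 → Oct 19, 1647: 365 days.
Oct 19, 1647 → Oct 19, 1648: 366 days (Feb 29, 1648 is in that span).
Oct 19, 1648 → Oct 19, 1649: 365 days.
Oct 19, 1649 → Oct 19, 1650: 365 days.
Oct 19, 1650 → Oct 19, 1651: 365 days.
Oct 19, 1651 → Nov 19, 1651: 31 days (October has 31).
Nov 19, 1651 → Dec 19, 1651: 30 days (November has 30).
Dec 19, 1651 → Jan 19, 1652: 31 days (December has 31).
Jan 19, 1652 → Feb 19, 1652: 31 days (January has 31).
Feb 19, 1652 → Mar 19, 1652: 29 days (February has 29).
Mar 19, 1652 → Apr 8, 1652: 20 days.
Total: 6381 days.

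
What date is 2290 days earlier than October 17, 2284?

−366 (one year; includes Feb 29, 2284) → Oct 17, 2283 (1924 left).
−365 (one year) → Oct 17, 2282 (1559 left).
−365 (one year) → Oct 17, 2281 (1194 left).
−365 (one year) → Oct 17, 2280 (829 left).
−366 (one year; includes Feb 29, 2280) → Oct 17, 2279 (463 left).
−365 (one year) → Oct 17, 2278 (98 left).
−17 → Sep 30, 2278 (end of Sep, 30 days; 81 left).
−30 → Aug 31, 2278 (end of Aug, 31 days; 51 left).
−31 → Jul 31, 2278 (end of Jul, 31 days; 20 left).
−20 → Jul 11, 2278.

July 11, 2278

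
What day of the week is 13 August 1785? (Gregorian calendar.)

Saturday

Doomsday rule: the anchor day for the 1700s is Sunday. For year 85: 85÷12 = 7 r 1, and 1÷4 = 0, so 7+1+0 = 8.
Sunday + 8 ≡ Monday — that's 1785's doomsday.
In August the doomsday date is Aug 8.
Aug 13 is 5 days after Aug 8; 5 mod 7 = 5, so Monday + 5 = Saturday.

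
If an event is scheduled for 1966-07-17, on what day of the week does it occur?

Sunday

January 1, 1966 is a Saturday.
Jan 1, 1966 → Feb 1, 1966: 31 days (January has 31).
Feb 1, 1966 → Mar 1, 1966: 28 days (February has 28).
Mar 1, 1966 → Apr 1, 1966: 31 days (March has 31).
Apr 1, 1966 → May 1, 1966: 30 days (April has 30).
May 1, 1966 → Jun 1, 1966: 31 days (May has 31).
Jun 1, 1966 → Jul 1, 1966: 30 days (June has 30).
Jul 1, 1966 → Jul 17, 1966: 16 days.
Total: 197 days.
197 mod 7 = 1, so Saturday + 1 = Sunday.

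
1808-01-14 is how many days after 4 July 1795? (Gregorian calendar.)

Jul 4, 1795 → Jul 4, 1796: 366 days (Feb 29, 1796 is in that span).
Jul 4, 1796 → Jul 4, 1797: 365 days.
Jul 4, 1797 → Jul 4, 1798: 365 days.
Jul 4, 1798 → Jul 4, 1799: 365 days.
Jul 4, 1799 → Jul 4, 1800: 365 days.
Jul 4, 1800 → Jul 4, 1801: 365 days.
Jul 4, 1801 → Jul 4, 1802: 365 days.
Jul 4, 1802 → Jul 4, 1803: 365 days.
Jul 4, 1803 → Jul 4, 1804: 366 days (Feb 29, 1804 is in that span).
Jul 4, 1804 → Jul 4, 1805: 365 days.
Jul 4, 1805 → Jul 4, 1806: 365 days.
Jul 4, 1806 → Jul 4, 1807: 365 days.
Jul 4, 1807 → Aug 4, 1807: 31 days (July has 31).
Aug 4, 1807 → Sep 4, 1807: 31 days (August has 31).
Sep 4, 1807 → Oct 4, 1807: 30 days (September has 30).
Oct 4, 1807 → Nov 4, 1807: 31 days (October has 31).
Nov 4, 1807 → Dec 4, 1807: 30 days (November has 30).
Dec 4, 1807 → Jan 4, 1808: 31 days (December has 31).
Jan 4, 1808 → Jan 14, 1808: 10 days.
Total: 4576 days.

4576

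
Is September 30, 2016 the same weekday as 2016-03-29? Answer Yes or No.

No

From Mar 29, 2016 to Sep 30, 2016 is 185 days.
185 mod 7 = 3, so they are different weekdays.
(Mar 29, 2016 is a Tuesday; Sep 30, 2016 is a Friday.)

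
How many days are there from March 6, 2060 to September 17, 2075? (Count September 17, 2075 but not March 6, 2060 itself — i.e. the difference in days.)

5673

Mar 6, 2060 → Mar 6, 2061: 365 days.
Mar 6, 2061 → Mar 6, 2062: 365 days.
Mar 6, 2062 → Mar 6, 2063: 365 days.
Mar 6, 2063 → Mar 6, 2064: 366 days (Feb 29, 2064 is in that span).
Mar 6, 2064 → Mar 6, 2065: 365 days.
Mar 6, 2065 → Mar 6, 2066: 365 days.
Mar 6, 2066 → Mar 6, 2067: 365 days.
Mar 6, 2067 → Mar 6, 2068: 366 days (Feb 29, 2068 is in that span).
Mar 6, 2068 → Mar 6, 2069: 365 days.
Mar 6, 2069 → Mar 6, 2070: 365 days.
Mar 6, 2070 → Mar 6, 2071: 365 days.
Mar 6, 2071 → Mar 6, 2072: 366 days (Feb 29, 2072 is in that span).
Mar 6, 2072 → Mar 6, 2073: 365 days.
Mar 6, 2073 → Mar 6, 2074: 365 days.
Mar 6, 2074 → Mar 6, 2075: 365 days.
Mar 6, 2075 → Apr 6, 2075: 31 days (March has 31).
Apr 6, 2075 → May 6, 2075: 30 days (April has 30).
May 6, 2075 → Jun 6, 2075: 31 days (May has 31).
Jun 6, 2075 → Jul 6, 2075: 30 days (June has 30).
Jul 6, 2075 → Aug 6, 2075: 31 days (July has 31).
Aug 6, 2075 → Sep 6, 2075: 31 days (August has 31).
Sep 6, 2075 → Sep 17, 2075: 11 days.
Total: 5673 days.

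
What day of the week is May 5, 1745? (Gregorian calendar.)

Doomsday rule: the anchor day for the 1700s is Sunday. For year 45: 45÷12 = 3 r 9, and 9÷4 = 2, so 3+9+2 = 14.
Sunday + 14 ≡ Sunday — that's 1745's doomsday.
In May the doomsday date is May 9.
May 5 is 4 days before May 9; 4 mod 7 = 4, so Sunday − 4 = Wednesday.

Wednesday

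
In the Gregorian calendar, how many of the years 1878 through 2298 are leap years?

102

Multiples of 4 in [1878,2298]: 105.
Of those, multiples of 100: 4 (not leap unless ÷400).
Multiples of 400: 1.
Leap years = 105 − 4 + 1 = 102.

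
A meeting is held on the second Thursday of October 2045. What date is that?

October 12, 2045

October 1, 2045 is a Sunday.
The first Thursday is therefore October 5 (4 days later).
The second Thursday is 5 + 1×7 = October 12.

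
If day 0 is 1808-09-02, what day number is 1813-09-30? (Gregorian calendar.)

Sep 2, 1808 → Sep 2, 1809: 365 days.
Sep 2, 1809 → Sep 2, 1810: 365 days.
Sep 2, 1810 → Sep 2, 1811: 365 days.
Sep 2, 1811 → Sep 2, 1812: 366 days (Feb 29, 1812 is in that span).
Sep 2, 1812 → Oct 2, 1812: 30 days (September has 30).
Oct 2, 1812 → Nov 2, 1812: 31 days (October has 31).
Nov 2, 1812 → Dec 2, 1812: 30 days (November has 30).
Dec 2, 1812 → Jan 2, 1813: 31 days (December has 31).
Jan 2, 1813 → Feb 2, 1813: 31 days (January has 31).
Feb 2, 1813 → Mar 2, 1813: 28 days (February has 28).
Mar 2, 1813 → Apr 2, 1813: 31 days (March has 31).
Apr 2, 1813 → May 2, 1813: 30 days (April has 30).
May 2, 1813 → Jun 2, 1813: 31 days (May has 31).
Jun 2, 1813 → Jul 2, 1813: 30 days (June has 30).
Jul 2, 1813 → Aug 2, 1813: 31 days (July has 31).
Aug 2, 1813 → Sep 2, 1813: 31 days (August has 31).
Sep 2, 1813 → Sep 30, 1813: 28 days.
Total: 1854 days.

1854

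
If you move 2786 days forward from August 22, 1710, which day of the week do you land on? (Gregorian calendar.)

Friday

First find the weekday of Aug 22, 1710. Doomsday rule: the anchor day for the 1700s is Sunday. For year 10: 10÷12 = 0 r 10, and 10÷4 = 2, so 0+10+2 = 12.
Sunday + 12 ≡ Friday — that's 1710's doomsday.
In August the doomsday date is Aug 8.
Aug 22 is 14 days after Aug 8; 14 mod 7 = 0, so Friday + 0 = Friday.
2786 mod 7 = 0, so 2786 days after a Friday is Friday + 0 = Friday.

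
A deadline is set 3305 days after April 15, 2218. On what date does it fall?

May 3, 2227

+365 (one year) → Apr 15, 2219 (2940 left).
+366 (one year; includes Feb 29, 2220) → Apr 15, 2220 (2574 left).
+365 (one year) → Apr 15, 2221 (2209 left).
+365 (one year) → Apr 15, 2222 (1844 left).
+365 (one year) → Apr 15, 2223 (1479 left).
+366 (one year; includes Feb 29, 2224) → Apr 15, 2224 (1113 left).
+365 (one year) → Apr 15, 2225 (748 left).
+365 (one year) → Apr 15, 2226 (383 left).
Apr has 30 days: +16 → May 1, 2226 (367 left).
May has 31 days: +31 → Jun 1, 2226 (336 left).
Jun has 30 days: +30 → Jul 1, 2226 (306 left).
Jul has 31 days: +31 → Aug 1, 2226 (275 left).
Aug has 31 days: +31 → Sep 1, 2226 (244 left).
Sep has 30 days: +30 → Oct 1, 2226 (214 left).
Oct has 31 days: +31 → Nov 1, 2226 (183 left).
Nov has 30 days: +30 → Dec 1, 2226 (153 left).
Dec has 31 days: +31 → Jan 1, 2227 (122 left).
Jan has 31 days: +31 → Feb 1, 2227 (91 left).
Feb has 28 days: +28 → Mar 1, 2227 (63 left).
Mar has 31 days: +31 → Apr 1, 2227 (32 left).
Apr has 30 days: +30 → May 1, 2227 (2 left).
+2 → May 3, 2227.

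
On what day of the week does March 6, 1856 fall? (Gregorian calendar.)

Thursday

Doomsday rule: the anchor day for the 1800s is Friday. For year 56: 56÷12 = 4 r 8, and 8÷4 = 2, so 4+8+2 = 14.
Friday + 14 ≡ Friday — that's 1856's doomsday.
In March the doomsday date is Mar 14.
Mar 6 is 8 days before Mar 14; 8 mod 7 = 1, so Friday − 1 = Thursday.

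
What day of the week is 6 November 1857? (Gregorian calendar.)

Friday

Doomsday rule: the anchor day for the 1800s is Friday. For year 57: 57÷12 = 4 r 9, and 9÷4 = 2, so 4+9+2 = 15.
Friday + 15 ≡ Saturday — that's 1857's doomsday.
In November the doomsday date is Nov 7.
Nov 6 is 1 day before Nov 7; 1 mod 7 = 1, so Saturday − 1 = Friday.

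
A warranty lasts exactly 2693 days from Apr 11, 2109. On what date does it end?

+365 (one year) → Apr 11, 2110 (2328 left).
+365 (one year) → Apr 11, 2111 (1963 left).
+366 (one year; includes Feb 29, 2112) → Apr 11, 2112 (1597 left).
+365 (one year) → Apr 11, 2113 (1232 left).
+365 (one year) → Apr 11, 2114 (867 left).
+365 (one year) → Apr 11, 2115 (502 left).
+366 (one year; includes Feb 29, 2116) → Apr 11, 2116 (136 left).
Apr has 30 days: +20 → May 1, 2116 (116 left).
May has 31 days: +31 → Jun 1, 2116 (85 left).
Jun has 30 days: +30 → Jul 1, 2116 (55 left).
Jul has 31 days: +31 → Aug 1, 2116 (24 left).
+24 → Aug 25, 2116.

August 25, 2116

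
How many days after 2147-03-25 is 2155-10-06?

3117

Mar 25, 2147 → Mar 25, 2148: 366 days (Feb 29, 2148 is in that span).
Mar 25, 2148 → Mar 25, 2149: 365 days.
Mar 25, 2149 → Mar 25, 2150: 365 days.
Mar 25, 2150 → Mar 25, 2151: 365 days.
Mar 25, 2151 → Mar 25, 2152: 366 days (Feb 29, 2152 is in that span).
Mar 25, 2152 → Mar 25, 2153: 365 days.
Mar 25, 2153 → Mar 25, 2154: 365 days.
Mar 25, 2154 → Mar 25, 2155: 365 days.
Mar 25, 2155 → Apr 25, 2155: 31 days (March has 31).
Apr 25, 2155 → May 25, 2155: 30 days (April has 30).
May 25, 2155 → Jun 25, 2155: 31 days (May has 31).
Jun 25, 2155 → Jul 25, 2155: 30 days (June has 30).
Jul 25, 2155 → Aug 25, 2155: 31 days (July has 31).
Aug 25, 2155 → Sep 25, 2155: 31 days (August has 31).
Sep 25, 2155 → Oct 6, 2155: 11 days.
Total: 3117 days.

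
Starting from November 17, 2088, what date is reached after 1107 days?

+365 (one year) → Nov 17, 2089 (742 left).
+365 (one year) → Nov 17, 2090 (377 left).
Nov has 30 days: +14 → Dec 1, 2090 (363 left).
Dec has 31 days: +31 → Jan 1, 2091 (332 left).
Jan has 31 days: +31 → Feb 1, 2091 (301 left).
Feb has 28 days: +28 → Mar 1, 2091 (273 left).
Mar has 31 days: +31 → Apr 1, 2091 (242 left).
Apr has 30 days: +30 → May 1, 2091 (212 left).
May has 31 days: +31 → Jun 1, 2091 (181 left).
Jun has 30 days: +30 → Jul 1, 2091 (151 left).
Jul has 31 days: +31 → Aug 1, 2091 (120 left).
Aug has 31 days: +31 → Sep 1, 2091 (89 left).
Sep has 30 days: +30 → Oct 1, 2091 (59 left).
Oct has 31 days: +31 → Nov 1, 2091 (28 left).
+28 → Nov 29, 2091.

November 29, 2091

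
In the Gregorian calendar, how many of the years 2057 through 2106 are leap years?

11

Multiples of 4 in [2057,2106]: 12.
Of those, multiples of 100: 1 (not leap unless ÷400).
Multiples of 400: 0.
Leap years = 12 − 1 + 0 = 11.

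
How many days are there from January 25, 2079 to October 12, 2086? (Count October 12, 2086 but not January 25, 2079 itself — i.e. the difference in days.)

2817

Jan 25, 2079 → Jan 25, 2080: 365 days.
Jan 25, 2080 → Jan 25, 2081: 366 days (Feb 29, 2080 is in that span).
Jan 25, 2081 → Jan 25, 2082: 365 days.
Jan 25, 2082 → Jan 25, 2083: 365 days.
Jan 25, 2083 → Jan 25, 2084: 365 days.
Jan 25, 2084 → Jan 25, 2085: 366 days (Feb 29, 2084 is in that span).
Jan 25, 2085 → Jan 25, 2086: 365 days.
Jan 25, 2086 → Feb 25, 2086: 31 days (January has 31).
Feb 25, 2086 → Mar 25, 2086: 28 days (February has 28).
Mar 25, 2086 → Apr 25, 2086: 31 days (March has 31).
Apr 25, 2086 → May 25, 2086: 30 days (April has 30).
May 25, 2086 → Jun 25, 2086: 31 days (May has 31).
Jun 25, 2086 → Jul 25, 2086: 30 days (June has 30).
Jul 25, 2086 → Aug 25, 2086: 31 days (July has 31).
Aug 25, 2086 → Sep 25, 2086: 31 days (August has 31).
Sep 25, 2086 → Oct 12, 2086: 17 days.
Total: 2817 days.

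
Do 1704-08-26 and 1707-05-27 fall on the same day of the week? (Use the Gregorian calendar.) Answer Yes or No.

From Aug 26, 1704 to May 27, 1707 is 1004 days.
1004 mod 7 = 3, so they are different weekdays.
(Aug 26, 1704 is a Tuesday; May 27, 1707 is a Friday.)

No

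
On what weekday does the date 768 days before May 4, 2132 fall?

First find the weekday of May 4, 2132. Doomsday rule: the anchor day for the 2100s is Sunday. For year 32: 32÷12 = 2 r 8, and 8÷4 = 2, so 2+8+2 = 12.
Sunday + 12 ≡ Friday — that's 2132's doomsday.
In May the doomsday date is May 9.
May 4 is 5 days before May 9; 5 mod 7 = 5, so Friday − 5 = Sunday.
768 mod 7 = 5, so 768 days before a Sunday is Sunday − 5 = Tuesday.

Tuesday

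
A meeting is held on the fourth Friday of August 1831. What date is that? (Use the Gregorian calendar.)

August 26, 1831

August 1, 1831 is a Monday.
The first Friday is therefore August 5 (4 days later).
The fourth Friday is 5 + 3×7 = August 26.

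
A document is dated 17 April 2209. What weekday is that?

Monday

January 1, 2209 is a Sunday.
Jan 1, 2209 → Feb 1, 2209: 31 days (January has 31).
Feb 1, 2209 → Mar 1, 2209: 28 days (February has 28).
Mar 1, 2209 → Apr 1, 2209: 31 days (March has 31).
Apr 1, 2209 → Apr 17, 2209: 16 days.
Total: 106 days.
106 mod 7 = 1, so Sunday + 1 = Monday.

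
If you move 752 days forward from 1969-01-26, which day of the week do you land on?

Wednesday

Jan 26, 1969 is a Sunday.
752 mod 7 = 3, so 752 days after a Sunday is Sunday + 3 = Wednesday.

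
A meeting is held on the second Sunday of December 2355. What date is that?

December 1, 2355 is a Thursday.
The first Sunday is therefore December 4 (3 days later).
The second Sunday is 4 + 1×7 = December 11.

December 11, 2355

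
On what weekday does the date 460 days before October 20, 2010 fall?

Friday

Oct 20, 2010 is a Wednesday.
460 mod 7 = 5, so 460 days before a Wednesday is Wednesday − 5 = Friday.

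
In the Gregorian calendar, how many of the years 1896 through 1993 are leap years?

24

Multiples of 4 in [1896,1993]: 25.
Of those, multiples of 100: 1 (not leap unless ÷400).
Multiples of 400: 0.
Leap years = 25 − 1 + 0 = 24.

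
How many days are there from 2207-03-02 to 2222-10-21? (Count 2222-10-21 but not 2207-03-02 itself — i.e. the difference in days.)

5712

Mar 2, 2207 → Mar 2, 2208: 366 days (Feb 29, 2208 is in that span).
Mar 2, 2208 → Mar 2, 2209: 365 days.
Mar 2, 2209 → Mar 2, 2210: 365 days.
Mar 2, 2210 → Mar 2, 2211: 365 days.
Mar 2, 2211 → Mar 2, 2212: 366 days (Feb 29, 2212 is in that span).
Mar 2, 2212 → Mar 2, 2213: 365 days.
Mar 2, 2213 → Mar 2, 2214: 365 days.
Mar 2, 2214 → Mar 2, 2215: 365 days.
Mar 2, 2215 → Mar 2, 2216: 366 days (Feb 29, 2216 is in that span).
Mar 2, 2216 → Mar 2, 2217: 365 days.
Mar 2, 2217 → Mar 2, 2218: 365 days.
Mar 2, 2218 → Mar 2, 2219: 365 days.
Mar 2, 2219 → Mar 2, 2220: 366 days (Feb 29, 2220 is in that span).
Mar 2, 2220 → Mar 2, 2221: 365 days.
Mar 2, 2221 → Mar 2, 2222: 365 days.
Mar 2, 2222 → Apr 2, 2222: 31 days (March has 31).
Apr 2, 2222 → May 2, 2222: 30 days (April has 30).
May 2, 2222 → Jun 2, 2222: 31 days (May has 31).
Jun 2, 2222 → Jul 2, 2222: 30 days (June has 30).
Jul 2, 2222 → Aug 2, 2222: 31 days (July has 31).
Aug 2, 2222 → Sep 2, 2222: 31 days (August has 31).
Sep 2, 2222 → Oct 2, 2222: 30 days (September has 30).
Oct 2, 2222 → Oct 21, 2222: 19 days.
Total: 5712 days.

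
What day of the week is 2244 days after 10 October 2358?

First find the weekday of Oct 10, 2358. Doomsday rule: the anchor day for the 2300s is Wednesday. For year 58: 58÷12 = 4 r 10, and 10÷4 = 2, so 4+10+2 = 16.
Wednesday + 16 ≡ Friday — that's 2358's doomsday.
In October the doomsday date is Oct 10.
Oct 10 is the doomsday itself: Friday.
2244 mod 7 = 4, so 2244 days after a Friday is Friday + 4 = Tuesday.

Tuesday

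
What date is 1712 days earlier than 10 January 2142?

−365 (one year) → Jan 10, 2141 (1347 left).
−366 (one year; includes Feb 29, 2140) → Jan 10, 2140 (981 left).
−365 (one year) → Jan 10, 2139 (616 left).
−365 (one year) → Jan 10, 2138 (251 left).
−10 → Dec 31, 2137 (end of Dec, 31 days; 241 left).
−31 → Nov 30, 2137 (end of Nov, 30 days; 210 left).
−30 → Oct 31, 2137 (end of Oct, 31 days; 180 left).
−31 → Sep 30, 2137 (end of Sep, 30 days; 149 left).
−30 → Aug 31, 2137 (end of Aug, 31 days; 119 left).
−31 → Jul 31, 2137 (end of Jul, 31 days; 88 left).
−31 → Jun 30, 2137 (end of Jun, 30 days; 57 left).
−30 → May 31, 2137 (end of May, 31 days; 27 left).
−27 → May 4, 2137.

May 4, 2137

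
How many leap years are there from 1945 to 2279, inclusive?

Multiples of 4 in [1945,2279]: 83.
Of those, multiples of 100: 3 (not leap unless ÷400).
Multiples of 400: 1.
Leap years = 83 − 3 + 1 = 81.

81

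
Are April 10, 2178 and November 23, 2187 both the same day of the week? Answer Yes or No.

From Apr 10, 2178 to Nov 23, 2187 is 3514 days.
3514 mod 7 = 0, so they are the same weekday.
(Apr 10, 2178 is a Friday; Nov 23, 2187 is a Friday.)

Yes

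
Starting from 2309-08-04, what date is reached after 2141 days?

June 15, 2315

+365 (one year) → Aug 4, 2310 (1776 left).
+365 (one year) → Aug 4, 2311 (1411 left).
+366 (one year; includes Feb 29, 2312) → Aug 4, 2312 (1045 left).
+365 (one year) → Aug 4, 2313 (680 left).
+365 (one year) → Aug 4, 2314 (315 left).
Aug has 31 days: +28 → Sep 1, 2314 (287 left).
Sep has 30 days: +30 → Oct 1, 2314 (257 left).
Oct has 31 days: +31 → Nov 1, 2314 (226 left).
Nov has 30 days: +30 → Dec 1, 2314 (196 left).
Dec has 31 days: +31 → Jan 1, 2315 (165 left).
Jan has 31 days: +31 → Feb 1, 2315 (134 left).
Feb has 28 days: +28 → Mar 1, 2315 (106 left).
Mar has 31 days: +31 → Apr 1, 2315 (75 left).
Apr has 30 days: +30 → May 1, 2315 (45 left).
May has 31 days: +31 → Jun 1, 2315 (14 left).
+14 → Jun 15, 2315.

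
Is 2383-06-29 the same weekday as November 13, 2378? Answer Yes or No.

From Nov 13, 2378 to Jun 29, 2383 is 1689 days.
1689 mod 7 = 2, so they are different weekdays.
(Nov 13, 2378 is a Monday; Jun 29, 2383 is a Wednesday.)

No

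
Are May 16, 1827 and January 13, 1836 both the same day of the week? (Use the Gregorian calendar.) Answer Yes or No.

From May 16, 1827 to Jan 13, 1836 is 3164 days.
3164 mod 7 = 0, so they are the same weekday.
(May 16, 1827 is a Wednesday; Jan 13, 1836 is a Wednesday.)

Yes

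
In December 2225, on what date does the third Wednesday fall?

December 21, 2225

December 1, 2225 is a Thursday.
The first Wednesday is therefore December 7 (6 days later).
The third Wednesday is 7 + 2×7 = December 21.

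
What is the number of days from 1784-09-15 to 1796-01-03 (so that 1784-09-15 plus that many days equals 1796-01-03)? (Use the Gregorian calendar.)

4127

Sep 15, 1784 → Sep 15, 1785: 365 days.
Sep 15, 1785 → Sep 15, 1786: 365 days.
Sep 15, 1786 → Sep 15, 1787: 365 days.
Sep 15, 1787 → Sep 15, 1788: 366 days (Feb 29, 1788 is in that span).
Sep 15, 1788 → Sep 15, 1789: 365 days.
Sep 15, 1789 → Sep 15, 1790: 365 days.
Sep 15, 1790 → Sep 15, 1791: 365 days.
Sep 15, 1791 → Sep 15, 1792: 366 days (Feb 29, 1792 is in that span).
Sep 15, 1792 → Sep 15, 1793: 365 days.
Sep 15, 1793 → Sep 15, 1794: 365 days.
Sep 15, 1794 → Sep 15, 1795: 365 days.
Sep 15, 1795 → Oct 15, 1795: 30 days (September has 30).
Oct 15, 1795 → Nov 15, 1795: 31 days (October has 31).
Nov 15, 1795 → Dec 15, 1795: 30 days (November has 30).
Dec 15, 1795 → Jan 3, 1796: 19 days.
Total: 4127 days.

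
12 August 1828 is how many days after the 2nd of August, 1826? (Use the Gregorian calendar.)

741

Aug 2, 1826 → Aug 2, 1827: 365 days.
Aug 2, 1827 → Sep 2, 1827: 31 days (August has 31).
Sep 2, 1827 → Oct 2, 1827: 30 days (September has 30).
Oct 2, 1827 → Nov 2, 1827: 31 days (October has 31).
Nov 2, 1827 → Dec 2, 1827: 30 days (November has 30).
Dec 2, 1827 → Jan 2, 1828: 31 days (December has 31).
Jan 2, 1828 → Feb 2, 1828: 31 days (January has 31).
Feb 2, 1828 → Mar 2, 1828: 29 days (February has 29).
Mar 2, 1828 → Apr 2, 1828: 31 days (March has 31).
Apr 2, 1828 → May 2, 1828: 30 days (April has 30).
May 2, 1828 → Jun 2, 1828: 31 days (May has 31).
Jun 2, 1828 → Jul 2, 1828: 30 days (June has 30).
Jul 2, 1828 → Aug 2, 1828: 31 days (July has 31).
Aug 2, 1828 → Aug 12, 1828: 10 days.
Total: 741 days.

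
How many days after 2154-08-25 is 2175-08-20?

7665

Aug 25, 2154 → Aug 25, 2155: 365 days.
Aug 25, 2155 → Aug 25, 2156: 366 days (Feb 29, 2156 is in that span).
Aug 25, 2156 → Aug 25, 2157: 365 days.
Aug 25, 2157 → Aug 25, 2158: 365 days.
Aug 25, 2158 → Aug 25, 2159: 365 days.
Aug 25, 2159 → Aug 25, 2160: 366 days (Feb 29, 2160 is in that span).
Aug 25, 2160 → Aug 25, 2161: 365 days.
Aug 25, 2161 → Aug 25, 2162: 365 days.
Aug 25, 2162 → Aug 25, 2163: 365 days.
Aug 25, 2163 → Aug 25, 2164: 366 days (Feb 29, 2164 is in that span).
Aug 25, 2164 → Aug 25, 2165: 365 days.
Aug 25, 2165 → Aug 25, 2166: 365 days.
Aug 25, 2166 → Aug 25, 2167: 365 days.
Aug 25, 2167 → Aug 25, 2168: 366 days (Feb 29, 2168 is in that span).
Aug 25, 2168 → Aug 25, 2169: 365 days.
Aug 25, 2169 → Aug 25, 2170: 365 days.
Aug 25, 2170 → Aug 25, 2171: 365 days.
Aug 25, 2171 → Aug 25, 2172: 366 days (Feb 29, 2172 is in that span).
Aug 25, 2172 → Aug 25, 2173: 365 days.
Aug 25, 2173 → Aug 25, 2174: 365 days.
Aug 25, 2174 → Sep 25, 2174: 31 days (August has 31).
Sep 25, 2174 → Oct 25, 2174: 30 days (September has 30).
Oct 25, 2174 → Nov 25, 2174: 31 days (October has 31).
Nov 25, 2174 → Dec 25, 2174: 30 days (November has 30).
Dec 25, 2174 → Jan 25, 2175: 31 days (December has 31).
Jan 25, 2175 → Feb 25, 2175: 31 days (January has 31).
Feb 25, 2175 → Mar 25, 2175: 28 days (February has 28).
Mar 25, 2175 → Apr 25, 2175: 31 days (March has 31).
Apr 25, 2175 → May 25, 2175: 30 days (April has 30).
May 25, 2175 → Jun 25, 2175: 31 days (May has 31).
Jun 25, 2175 → Jul 25, 2175: 30 days (June has 30).
Jul 25, 2175 → Aug 20, 2175: 26 days.
Total: 7665 days.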